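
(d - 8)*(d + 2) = d^2 - 6*d - 16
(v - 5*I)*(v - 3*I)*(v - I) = v^3 - 9*I*v^2 - 23*v + 15*I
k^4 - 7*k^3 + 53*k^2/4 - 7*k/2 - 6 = (k - 4)*(k - 2)*(k - 3/2)*(k + 1/2)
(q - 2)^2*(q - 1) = q^3 - 5*q^2 + 8*q - 4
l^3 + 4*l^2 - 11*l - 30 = (l - 3)*(l + 2)*(l + 5)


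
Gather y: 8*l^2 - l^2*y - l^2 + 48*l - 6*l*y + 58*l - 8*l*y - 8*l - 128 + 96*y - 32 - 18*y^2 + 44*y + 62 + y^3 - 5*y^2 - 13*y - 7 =7*l^2 + 98*l + y^3 - 23*y^2 + y*(-l^2 - 14*l + 127) - 105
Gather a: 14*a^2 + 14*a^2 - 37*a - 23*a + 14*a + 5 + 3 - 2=28*a^2 - 46*a + 6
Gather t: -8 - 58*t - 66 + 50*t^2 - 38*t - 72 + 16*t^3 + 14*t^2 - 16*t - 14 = 16*t^3 + 64*t^2 - 112*t - 160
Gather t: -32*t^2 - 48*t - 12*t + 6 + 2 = -32*t^2 - 60*t + 8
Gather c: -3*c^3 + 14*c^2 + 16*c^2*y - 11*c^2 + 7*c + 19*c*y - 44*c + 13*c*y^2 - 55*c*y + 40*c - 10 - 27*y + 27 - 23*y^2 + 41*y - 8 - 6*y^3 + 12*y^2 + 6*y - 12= -3*c^3 + c^2*(16*y + 3) + c*(13*y^2 - 36*y + 3) - 6*y^3 - 11*y^2 + 20*y - 3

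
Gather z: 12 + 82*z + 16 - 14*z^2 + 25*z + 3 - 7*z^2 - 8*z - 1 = -21*z^2 + 99*z + 30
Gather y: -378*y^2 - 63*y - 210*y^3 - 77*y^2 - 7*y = -210*y^3 - 455*y^2 - 70*y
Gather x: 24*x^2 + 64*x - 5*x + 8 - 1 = 24*x^2 + 59*x + 7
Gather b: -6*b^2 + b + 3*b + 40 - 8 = -6*b^2 + 4*b + 32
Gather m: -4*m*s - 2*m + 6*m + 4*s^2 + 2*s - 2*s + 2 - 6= m*(4 - 4*s) + 4*s^2 - 4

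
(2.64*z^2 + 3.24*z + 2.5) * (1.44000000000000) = 3.8016*z^2 + 4.6656*z + 3.6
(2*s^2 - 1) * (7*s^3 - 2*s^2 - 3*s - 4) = 14*s^5 - 4*s^4 - 13*s^3 - 6*s^2 + 3*s + 4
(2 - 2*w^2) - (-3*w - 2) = -2*w^2 + 3*w + 4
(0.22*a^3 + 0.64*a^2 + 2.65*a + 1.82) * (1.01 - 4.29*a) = -0.9438*a^4 - 2.5234*a^3 - 10.7221*a^2 - 5.1313*a + 1.8382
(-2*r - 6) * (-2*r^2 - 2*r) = 4*r^3 + 16*r^2 + 12*r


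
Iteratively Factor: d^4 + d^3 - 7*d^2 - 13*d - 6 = (d + 1)*(d^3 - 7*d - 6) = (d + 1)^2*(d^2 - d - 6) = (d + 1)^2*(d + 2)*(d - 3)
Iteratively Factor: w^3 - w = (w - 1)*(w^2 + w) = (w - 1)*(w + 1)*(w)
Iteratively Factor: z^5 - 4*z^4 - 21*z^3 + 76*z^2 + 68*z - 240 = (z + 2)*(z^4 - 6*z^3 - 9*z^2 + 94*z - 120) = (z - 2)*(z + 2)*(z^3 - 4*z^2 - 17*z + 60) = (z - 2)*(z + 2)*(z + 4)*(z^2 - 8*z + 15) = (z - 3)*(z - 2)*(z + 2)*(z + 4)*(z - 5)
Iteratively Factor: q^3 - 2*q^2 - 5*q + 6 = (q - 1)*(q^2 - q - 6) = (q - 1)*(q + 2)*(q - 3)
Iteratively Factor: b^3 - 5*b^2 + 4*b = (b - 1)*(b^2 - 4*b) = (b - 4)*(b - 1)*(b)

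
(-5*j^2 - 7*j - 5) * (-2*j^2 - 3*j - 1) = 10*j^4 + 29*j^3 + 36*j^2 + 22*j + 5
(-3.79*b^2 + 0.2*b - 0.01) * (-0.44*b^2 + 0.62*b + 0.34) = 1.6676*b^4 - 2.4378*b^3 - 1.1602*b^2 + 0.0618*b - 0.0034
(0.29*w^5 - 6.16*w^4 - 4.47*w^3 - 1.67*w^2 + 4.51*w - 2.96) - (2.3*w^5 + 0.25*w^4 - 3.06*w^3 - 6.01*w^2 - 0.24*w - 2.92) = -2.01*w^5 - 6.41*w^4 - 1.41*w^3 + 4.34*w^2 + 4.75*w - 0.04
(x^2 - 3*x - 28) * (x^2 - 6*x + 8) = x^4 - 9*x^3 - 2*x^2 + 144*x - 224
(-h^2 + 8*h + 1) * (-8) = 8*h^2 - 64*h - 8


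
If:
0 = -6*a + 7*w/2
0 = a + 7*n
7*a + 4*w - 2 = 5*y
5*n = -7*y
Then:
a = 49/327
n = -7/327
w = 28/109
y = 5/327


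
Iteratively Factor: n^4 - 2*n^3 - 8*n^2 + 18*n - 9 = (n + 3)*(n^3 - 5*n^2 + 7*n - 3) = (n - 1)*(n + 3)*(n^2 - 4*n + 3) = (n - 3)*(n - 1)*(n + 3)*(n - 1)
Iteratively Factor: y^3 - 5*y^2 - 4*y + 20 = (y - 2)*(y^2 - 3*y - 10) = (y - 5)*(y - 2)*(y + 2)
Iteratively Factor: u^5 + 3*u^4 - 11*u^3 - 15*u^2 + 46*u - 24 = (u - 2)*(u^4 + 5*u^3 - u^2 - 17*u + 12) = (u - 2)*(u - 1)*(u^3 + 6*u^2 + 5*u - 12) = (u - 2)*(u - 1)*(u + 4)*(u^2 + 2*u - 3) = (u - 2)*(u - 1)^2*(u + 4)*(u + 3)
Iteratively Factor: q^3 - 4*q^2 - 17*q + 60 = (q - 5)*(q^2 + q - 12) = (q - 5)*(q - 3)*(q + 4)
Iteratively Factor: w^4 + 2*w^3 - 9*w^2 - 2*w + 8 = (w + 1)*(w^3 + w^2 - 10*w + 8) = (w + 1)*(w + 4)*(w^2 - 3*w + 2) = (w - 1)*(w + 1)*(w + 4)*(w - 2)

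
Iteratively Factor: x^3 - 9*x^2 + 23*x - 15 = (x - 1)*(x^2 - 8*x + 15) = (x - 5)*(x - 1)*(x - 3)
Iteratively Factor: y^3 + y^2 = (y + 1)*(y^2) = y*(y + 1)*(y)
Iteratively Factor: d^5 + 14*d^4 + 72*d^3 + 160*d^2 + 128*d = (d + 4)*(d^4 + 10*d^3 + 32*d^2 + 32*d) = (d + 4)^2*(d^3 + 6*d^2 + 8*d) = d*(d + 4)^2*(d^2 + 6*d + 8) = d*(d + 2)*(d + 4)^2*(d + 4)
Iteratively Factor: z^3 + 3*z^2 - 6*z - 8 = (z + 1)*(z^2 + 2*z - 8) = (z + 1)*(z + 4)*(z - 2)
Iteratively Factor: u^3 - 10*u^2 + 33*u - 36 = (u - 4)*(u^2 - 6*u + 9) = (u - 4)*(u - 3)*(u - 3)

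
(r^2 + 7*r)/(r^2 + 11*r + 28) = r/(r + 4)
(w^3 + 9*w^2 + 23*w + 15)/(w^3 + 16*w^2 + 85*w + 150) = (w^2 + 4*w + 3)/(w^2 + 11*w + 30)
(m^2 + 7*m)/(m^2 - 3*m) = (m + 7)/(m - 3)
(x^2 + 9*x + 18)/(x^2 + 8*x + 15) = (x + 6)/(x + 5)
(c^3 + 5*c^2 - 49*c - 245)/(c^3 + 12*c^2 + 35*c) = (c - 7)/c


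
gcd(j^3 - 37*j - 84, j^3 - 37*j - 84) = j^3 - 37*j - 84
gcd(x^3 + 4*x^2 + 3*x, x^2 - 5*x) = x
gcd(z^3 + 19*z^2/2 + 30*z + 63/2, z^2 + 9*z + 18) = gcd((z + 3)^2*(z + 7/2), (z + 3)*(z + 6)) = z + 3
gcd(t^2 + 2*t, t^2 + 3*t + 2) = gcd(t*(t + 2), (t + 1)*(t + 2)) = t + 2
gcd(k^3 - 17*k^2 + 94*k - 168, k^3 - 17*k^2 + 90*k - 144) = k - 6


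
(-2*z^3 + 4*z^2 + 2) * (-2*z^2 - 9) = 4*z^5 - 8*z^4 + 18*z^3 - 40*z^2 - 18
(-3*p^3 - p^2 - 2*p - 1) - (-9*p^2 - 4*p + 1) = -3*p^3 + 8*p^2 + 2*p - 2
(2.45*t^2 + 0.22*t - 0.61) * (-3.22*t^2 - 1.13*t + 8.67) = -7.889*t^4 - 3.4769*t^3 + 22.9571*t^2 + 2.5967*t - 5.2887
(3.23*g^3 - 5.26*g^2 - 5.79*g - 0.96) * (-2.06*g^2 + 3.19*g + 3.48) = -6.6538*g^5 + 21.1393*g^4 + 6.3884*g^3 - 34.7973*g^2 - 23.2116*g - 3.3408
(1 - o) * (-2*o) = 2*o^2 - 2*o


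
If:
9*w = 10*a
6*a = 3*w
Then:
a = 0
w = 0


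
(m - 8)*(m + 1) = m^2 - 7*m - 8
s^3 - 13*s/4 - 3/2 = (s - 2)*(s + 1/2)*(s + 3/2)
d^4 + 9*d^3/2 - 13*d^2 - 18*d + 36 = (d - 2)*(d - 3/2)*(d + 2)*(d + 6)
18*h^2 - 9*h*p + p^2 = (-6*h + p)*(-3*h + p)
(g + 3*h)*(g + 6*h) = g^2 + 9*g*h + 18*h^2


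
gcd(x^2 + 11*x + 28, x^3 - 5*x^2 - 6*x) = 1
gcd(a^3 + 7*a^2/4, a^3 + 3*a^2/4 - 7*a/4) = a^2 + 7*a/4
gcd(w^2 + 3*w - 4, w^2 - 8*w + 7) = w - 1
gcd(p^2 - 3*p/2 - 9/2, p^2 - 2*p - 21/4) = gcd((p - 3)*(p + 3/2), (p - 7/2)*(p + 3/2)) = p + 3/2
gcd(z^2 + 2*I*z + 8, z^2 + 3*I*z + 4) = z + 4*I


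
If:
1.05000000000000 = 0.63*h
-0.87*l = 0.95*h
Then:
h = 1.67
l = -1.82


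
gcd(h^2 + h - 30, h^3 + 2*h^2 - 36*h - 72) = h + 6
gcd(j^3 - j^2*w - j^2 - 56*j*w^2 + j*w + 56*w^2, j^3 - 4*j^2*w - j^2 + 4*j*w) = j - 1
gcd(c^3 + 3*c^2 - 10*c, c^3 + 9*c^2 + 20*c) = c^2 + 5*c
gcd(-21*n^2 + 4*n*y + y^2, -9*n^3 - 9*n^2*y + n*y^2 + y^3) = -3*n + y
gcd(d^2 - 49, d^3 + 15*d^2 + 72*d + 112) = d + 7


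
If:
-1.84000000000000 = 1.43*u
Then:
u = -1.29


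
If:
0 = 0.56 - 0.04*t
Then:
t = 14.00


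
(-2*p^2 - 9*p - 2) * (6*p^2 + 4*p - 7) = -12*p^4 - 62*p^3 - 34*p^2 + 55*p + 14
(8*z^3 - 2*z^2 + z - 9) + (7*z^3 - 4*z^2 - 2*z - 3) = 15*z^3 - 6*z^2 - z - 12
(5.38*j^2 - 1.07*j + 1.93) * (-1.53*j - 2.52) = -8.2314*j^3 - 11.9205*j^2 - 0.2565*j - 4.8636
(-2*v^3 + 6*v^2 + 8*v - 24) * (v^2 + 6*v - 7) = -2*v^5 - 6*v^4 + 58*v^3 - 18*v^2 - 200*v + 168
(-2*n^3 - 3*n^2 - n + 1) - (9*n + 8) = -2*n^3 - 3*n^2 - 10*n - 7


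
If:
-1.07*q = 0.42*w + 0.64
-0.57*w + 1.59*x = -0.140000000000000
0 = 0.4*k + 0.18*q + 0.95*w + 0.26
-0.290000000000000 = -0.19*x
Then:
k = -10.28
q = -2.37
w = 4.50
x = 1.53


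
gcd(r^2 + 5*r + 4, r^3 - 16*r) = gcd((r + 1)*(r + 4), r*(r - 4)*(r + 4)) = r + 4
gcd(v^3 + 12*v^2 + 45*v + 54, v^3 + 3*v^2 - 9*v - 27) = v^2 + 6*v + 9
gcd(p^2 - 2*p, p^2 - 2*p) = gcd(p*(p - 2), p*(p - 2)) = p^2 - 2*p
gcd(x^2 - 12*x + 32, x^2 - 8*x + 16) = x - 4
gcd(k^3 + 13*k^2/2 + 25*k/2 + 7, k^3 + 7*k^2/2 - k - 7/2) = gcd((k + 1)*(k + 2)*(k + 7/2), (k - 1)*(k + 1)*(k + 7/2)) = k^2 + 9*k/2 + 7/2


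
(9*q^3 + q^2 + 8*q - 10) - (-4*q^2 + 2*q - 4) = 9*q^3 + 5*q^2 + 6*q - 6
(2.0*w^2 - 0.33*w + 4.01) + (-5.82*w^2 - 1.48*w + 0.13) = -3.82*w^2 - 1.81*w + 4.14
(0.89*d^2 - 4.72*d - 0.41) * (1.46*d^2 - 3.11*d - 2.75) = 1.2994*d^4 - 9.6591*d^3 + 11.6331*d^2 + 14.2551*d + 1.1275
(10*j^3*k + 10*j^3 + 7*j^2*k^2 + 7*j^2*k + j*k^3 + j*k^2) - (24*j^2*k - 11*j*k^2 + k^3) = 10*j^3*k + 10*j^3 + 7*j^2*k^2 - 17*j^2*k + j*k^3 + 12*j*k^2 - k^3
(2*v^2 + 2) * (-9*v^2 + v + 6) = -18*v^4 + 2*v^3 - 6*v^2 + 2*v + 12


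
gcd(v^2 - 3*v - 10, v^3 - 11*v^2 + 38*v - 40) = v - 5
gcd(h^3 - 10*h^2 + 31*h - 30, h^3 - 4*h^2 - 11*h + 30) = h^2 - 7*h + 10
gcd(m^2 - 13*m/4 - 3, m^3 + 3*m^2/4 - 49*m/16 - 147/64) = m + 3/4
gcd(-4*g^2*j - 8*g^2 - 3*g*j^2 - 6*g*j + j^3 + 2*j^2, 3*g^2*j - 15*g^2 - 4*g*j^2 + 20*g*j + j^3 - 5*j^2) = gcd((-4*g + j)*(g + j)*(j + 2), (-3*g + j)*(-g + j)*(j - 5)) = 1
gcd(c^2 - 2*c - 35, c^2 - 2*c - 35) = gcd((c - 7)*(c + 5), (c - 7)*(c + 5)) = c^2 - 2*c - 35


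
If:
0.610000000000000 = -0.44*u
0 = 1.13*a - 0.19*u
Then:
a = -0.23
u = -1.39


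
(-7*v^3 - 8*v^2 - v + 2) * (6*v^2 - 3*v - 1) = -42*v^5 - 27*v^4 + 25*v^3 + 23*v^2 - 5*v - 2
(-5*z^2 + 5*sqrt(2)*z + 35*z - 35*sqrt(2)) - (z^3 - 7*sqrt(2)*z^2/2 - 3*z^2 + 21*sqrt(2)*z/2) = -z^3 - 2*z^2 + 7*sqrt(2)*z^2/2 - 11*sqrt(2)*z/2 + 35*z - 35*sqrt(2)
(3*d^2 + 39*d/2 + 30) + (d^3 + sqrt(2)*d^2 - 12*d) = d^3 + sqrt(2)*d^2 + 3*d^2 + 15*d/2 + 30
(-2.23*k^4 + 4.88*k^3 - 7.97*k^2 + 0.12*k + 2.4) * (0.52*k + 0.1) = -1.1596*k^5 + 2.3146*k^4 - 3.6564*k^3 - 0.7346*k^2 + 1.26*k + 0.24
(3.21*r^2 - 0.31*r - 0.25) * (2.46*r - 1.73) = 7.8966*r^3 - 6.3159*r^2 - 0.0787*r + 0.4325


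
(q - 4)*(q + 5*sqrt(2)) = q^2 - 4*q + 5*sqrt(2)*q - 20*sqrt(2)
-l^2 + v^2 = (-l + v)*(l + v)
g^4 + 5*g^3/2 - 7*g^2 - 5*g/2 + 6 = (g - 3/2)*(g - 1)*(g + 1)*(g + 4)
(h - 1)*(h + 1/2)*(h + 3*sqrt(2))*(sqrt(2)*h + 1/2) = sqrt(2)*h^4 - sqrt(2)*h^3/2 + 13*h^3/2 - 13*h^2/4 + sqrt(2)*h^2 - 13*h/4 - 3*sqrt(2)*h/4 - 3*sqrt(2)/4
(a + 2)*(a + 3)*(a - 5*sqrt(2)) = a^3 - 5*sqrt(2)*a^2 + 5*a^2 - 25*sqrt(2)*a + 6*a - 30*sqrt(2)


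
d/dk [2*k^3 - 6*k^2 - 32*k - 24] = 6*k^2 - 12*k - 32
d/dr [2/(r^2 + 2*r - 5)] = 4*(-r - 1)/(r^2 + 2*r - 5)^2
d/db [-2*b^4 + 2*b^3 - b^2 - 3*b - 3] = -8*b^3 + 6*b^2 - 2*b - 3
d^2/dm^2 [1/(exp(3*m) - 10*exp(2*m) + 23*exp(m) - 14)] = ((-9*exp(2*m) + 40*exp(m) - 23)*(exp(3*m) - 10*exp(2*m) + 23*exp(m) - 14) + 2*(3*exp(2*m) - 20*exp(m) + 23)^2*exp(m))*exp(m)/(exp(3*m) - 10*exp(2*m) + 23*exp(m) - 14)^3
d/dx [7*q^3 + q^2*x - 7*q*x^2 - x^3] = q^2 - 14*q*x - 3*x^2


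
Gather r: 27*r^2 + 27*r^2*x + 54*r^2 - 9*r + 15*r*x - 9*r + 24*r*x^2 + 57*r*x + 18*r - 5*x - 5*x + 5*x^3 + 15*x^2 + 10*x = r^2*(27*x + 81) + r*(24*x^2 + 72*x) + 5*x^3 + 15*x^2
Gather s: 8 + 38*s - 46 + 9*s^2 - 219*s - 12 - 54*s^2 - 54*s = -45*s^2 - 235*s - 50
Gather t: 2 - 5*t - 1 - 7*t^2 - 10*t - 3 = -7*t^2 - 15*t - 2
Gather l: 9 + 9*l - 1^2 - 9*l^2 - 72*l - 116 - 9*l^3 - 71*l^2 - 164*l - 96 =-9*l^3 - 80*l^2 - 227*l - 204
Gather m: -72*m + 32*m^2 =32*m^2 - 72*m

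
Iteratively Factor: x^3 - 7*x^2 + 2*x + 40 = (x - 5)*(x^2 - 2*x - 8) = (x - 5)*(x - 4)*(x + 2)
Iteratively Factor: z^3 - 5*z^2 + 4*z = (z)*(z^2 - 5*z + 4) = z*(z - 4)*(z - 1)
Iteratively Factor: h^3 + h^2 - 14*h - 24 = (h + 2)*(h^2 - h - 12) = (h + 2)*(h + 3)*(h - 4)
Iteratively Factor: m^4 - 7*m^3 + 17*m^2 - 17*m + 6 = (m - 1)*(m^3 - 6*m^2 + 11*m - 6) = (m - 3)*(m - 1)*(m^2 - 3*m + 2) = (m - 3)*(m - 1)^2*(m - 2)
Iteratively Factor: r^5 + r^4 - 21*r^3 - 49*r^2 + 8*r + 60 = (r + 3)*(r^4 - 2*r^3 - 15*r^2 - 4*r + 20) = (r + 2)*(r + 3)*(r^3 - 4*r^2 - 7*r + 10) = (r - 1)*(r + 2)*(r + 3)*(r^2 - 3*r - 10) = (r - 5)*(r - 1)*(r + 2)*(r + 3)*(r + 2)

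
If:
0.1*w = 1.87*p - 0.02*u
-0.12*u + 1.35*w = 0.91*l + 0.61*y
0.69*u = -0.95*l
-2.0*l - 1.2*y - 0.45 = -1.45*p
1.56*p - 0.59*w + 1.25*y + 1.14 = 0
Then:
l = 0.37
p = -0.02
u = -0.50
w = -0.25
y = -1.01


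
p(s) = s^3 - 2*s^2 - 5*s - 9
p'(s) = 3*s^2 - 4*s - 5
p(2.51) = -18.34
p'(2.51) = 3.86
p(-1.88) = -13.31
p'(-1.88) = 13.12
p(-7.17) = -444.57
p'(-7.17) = 177.91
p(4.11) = 6.09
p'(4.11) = 29.24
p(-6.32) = -309.72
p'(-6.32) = 140.11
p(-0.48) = -7.17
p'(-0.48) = -2.39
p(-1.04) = -7.09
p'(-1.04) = 2.40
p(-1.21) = -7.65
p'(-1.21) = 4.23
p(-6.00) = -267.00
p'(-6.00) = 127.00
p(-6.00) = -267.00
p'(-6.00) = 127.00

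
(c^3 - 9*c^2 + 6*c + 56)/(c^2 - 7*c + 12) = (c^2 - 5*c - 14)/(c - 3)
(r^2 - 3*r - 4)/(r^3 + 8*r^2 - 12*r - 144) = (r + 1)/(r^2 + 12*r + 36)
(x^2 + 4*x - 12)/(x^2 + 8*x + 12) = (x - 2)/(x + 2)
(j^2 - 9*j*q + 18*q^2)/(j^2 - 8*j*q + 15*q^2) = (-j + 6*q)/(-j + 5*q)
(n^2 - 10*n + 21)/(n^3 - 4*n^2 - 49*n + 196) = (n - 3)/(n^2 + 3*n - 28)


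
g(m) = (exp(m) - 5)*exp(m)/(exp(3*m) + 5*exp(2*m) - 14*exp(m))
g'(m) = (exp(m) - 5)*(-3*exp(3*m) - 10*exp(2*m) + 14*exp(m))*exp(m)/(exp(3*m) + 5*exp(2*m) - 14*exp(m))^2 + (exp(m) - 5)*exp(m)/(exp(3*m) + 5*exp(2*m) - 14*exp(m)) + exp(2*m)/(exp(3*m) + 5*exp(2*m) - 14*exp(m))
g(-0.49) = 0.42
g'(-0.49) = 0.09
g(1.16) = -0.15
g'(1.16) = 0.71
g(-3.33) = 0.36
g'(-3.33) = 0.00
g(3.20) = 0.03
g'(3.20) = -0.02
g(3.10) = 0.03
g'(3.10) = -0.02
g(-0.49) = 0.42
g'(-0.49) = 0.09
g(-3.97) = 0.36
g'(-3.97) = 0.00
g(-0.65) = 0.40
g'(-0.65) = 0.07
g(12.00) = 0.00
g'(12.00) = 0.00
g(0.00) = 0.50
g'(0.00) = 0.31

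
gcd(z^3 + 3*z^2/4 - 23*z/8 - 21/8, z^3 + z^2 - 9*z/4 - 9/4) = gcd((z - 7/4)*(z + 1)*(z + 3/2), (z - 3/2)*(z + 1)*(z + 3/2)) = z^2 + 5*z/2 + 3/2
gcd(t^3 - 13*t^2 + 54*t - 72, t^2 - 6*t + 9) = t - 3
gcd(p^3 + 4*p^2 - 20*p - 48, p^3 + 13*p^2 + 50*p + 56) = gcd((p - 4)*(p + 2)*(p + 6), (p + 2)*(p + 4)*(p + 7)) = p + 2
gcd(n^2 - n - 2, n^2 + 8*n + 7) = n + 1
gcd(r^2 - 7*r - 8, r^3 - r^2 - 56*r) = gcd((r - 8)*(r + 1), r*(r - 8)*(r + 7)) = r - 8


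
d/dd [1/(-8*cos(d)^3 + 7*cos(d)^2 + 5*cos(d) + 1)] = (-24*cos(d)^2 + 14*cos(d) + 5)*sin(d)/(-8*cos(d)^3 + 7*cos(d)^2 + 5*cos(d) + 1)^2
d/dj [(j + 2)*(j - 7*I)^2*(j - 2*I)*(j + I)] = 5*j^4 + j^3*(8 - 60*I) + j^2*(-183 - 90*I) + j*(-244 + 42*I) - 98 + 42*I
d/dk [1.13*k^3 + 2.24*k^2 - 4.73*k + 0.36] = 3.39*k^2 + 4.48*k - 4.73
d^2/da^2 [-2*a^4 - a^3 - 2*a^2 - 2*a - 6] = -24*a^2 - 6*a - 4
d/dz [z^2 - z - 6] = 2*z - 1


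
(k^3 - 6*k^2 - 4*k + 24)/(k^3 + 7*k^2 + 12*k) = (k^3 - 6*k^2 - 4*k + 24)/(k*(k^2 + 7*k + 12))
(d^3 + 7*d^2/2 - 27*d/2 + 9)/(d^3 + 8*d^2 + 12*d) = (2*d^2 - 5*d + 3)/(2*d*(d + 2))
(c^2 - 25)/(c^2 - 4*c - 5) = (c + 5)/(c + 1)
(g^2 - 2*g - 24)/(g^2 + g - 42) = (g + 4)/(g + 7)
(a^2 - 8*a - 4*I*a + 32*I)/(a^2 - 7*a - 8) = (a - 4*I)/(a + 1)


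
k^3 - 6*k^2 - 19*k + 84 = (k - 7)*(k - 3)*(k + 4)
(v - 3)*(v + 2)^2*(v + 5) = v^4 + 6*v^3 - 3*v^2 - 52*v - 60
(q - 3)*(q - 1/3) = q^2 - 10*q/3 + 1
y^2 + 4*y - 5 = (y - 1)*(y + 5)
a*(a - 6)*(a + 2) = a^3 - 4*a^2 - 12*a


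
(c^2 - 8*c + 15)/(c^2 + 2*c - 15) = (c - 5)/(c + 5)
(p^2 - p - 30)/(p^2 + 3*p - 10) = (p - 6)/(p - 2)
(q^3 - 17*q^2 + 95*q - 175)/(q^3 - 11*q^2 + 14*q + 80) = (q^2 - 12*q + 35)/(q^2 - 6*q - 16)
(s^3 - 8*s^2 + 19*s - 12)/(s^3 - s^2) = 1 - 7/s + 12/s^2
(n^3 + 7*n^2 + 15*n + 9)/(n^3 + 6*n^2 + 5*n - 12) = (n^2 + 4*n + 3)/(n^2 + 3*n - 4)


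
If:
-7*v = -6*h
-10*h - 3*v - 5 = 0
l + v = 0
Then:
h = -35/88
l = 15/44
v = -15/44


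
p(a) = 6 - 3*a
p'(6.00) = -3.00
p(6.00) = -12.00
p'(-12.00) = -3.00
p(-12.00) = 42.00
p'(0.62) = -3.00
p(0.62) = 4.14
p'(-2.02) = -3.00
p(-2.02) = 12.06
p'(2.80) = -3.00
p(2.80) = -2.40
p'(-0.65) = -3.00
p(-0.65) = 7.95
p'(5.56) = -3.00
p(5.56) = -10.68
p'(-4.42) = -3.00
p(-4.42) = 19.26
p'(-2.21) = -3.00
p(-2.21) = 12.63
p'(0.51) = -3.00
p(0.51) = 4.47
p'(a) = -3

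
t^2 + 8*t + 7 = (t + 1)*(t + 7)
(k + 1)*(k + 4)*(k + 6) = k^3 + 11*k^2 + 34*k + 24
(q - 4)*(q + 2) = q^2 - 2*q - 8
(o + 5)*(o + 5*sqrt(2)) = o^2 + 5*o + 5*sqrt(2)*o + 25*sqrt(2)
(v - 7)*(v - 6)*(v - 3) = v^3 - 16*v^2 + 81*v - 126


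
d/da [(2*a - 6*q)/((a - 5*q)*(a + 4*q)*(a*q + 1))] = 2*(-q*(a - 5*q)*(a - 3*q)*(a + 4*q) + (-a + 3*q)*(a - 5*q)*(a*q + 1) + (-a + 3*q)*(a + 4*q)*(a*q + 1) + (a - 5*q)*(a + 4*q)*(a*q + 1))/((a - 5*q)^2*(a + 4*q)^2*(a*q + 1)^2)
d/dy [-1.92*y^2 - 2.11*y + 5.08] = -3.84*y - 2.11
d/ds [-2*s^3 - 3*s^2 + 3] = 6*s*(-s - 1)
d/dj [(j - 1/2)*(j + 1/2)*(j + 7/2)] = 3*j^2 + 7*j - 1/4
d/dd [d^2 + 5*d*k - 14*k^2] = 2*d + 5*k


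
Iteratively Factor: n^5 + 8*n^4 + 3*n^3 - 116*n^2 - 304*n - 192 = (n + 1)*(n^4 + 7*n^3 - 4*n^2 - 112*n - 192) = (n + 1)*(n + 4)*(n^3 + 3*n^2 - 16*n - 48) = (n + 1)*(n + 4)^2*(n^2 - n - 12) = (n - 4)*(n + 1)*(n + 4)^2*(n + 3)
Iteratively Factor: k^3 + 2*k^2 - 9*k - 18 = (k + 2)*(k^2 - 9) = (k + 2)*(k + 3)*(k - 3)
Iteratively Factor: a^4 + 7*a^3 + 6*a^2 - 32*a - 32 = (a + 1)*(a^3 + 6*a^2 - 32) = (a + 1)*(a + 4)*(a^2 + 2*a - 8) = (a + 1)*(a + 4)^2*(a - 2)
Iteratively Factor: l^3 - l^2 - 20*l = (l + 4)*(l^2 - 5*l) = (l - 5)*(l + 4)*(l)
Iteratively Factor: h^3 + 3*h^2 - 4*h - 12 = (h + 2)*(h^2 + h - 6) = (h + 2)*(h + 3)*(h - 2)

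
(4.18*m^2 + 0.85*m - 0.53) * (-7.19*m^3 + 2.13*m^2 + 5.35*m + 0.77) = -30.0542*m^5 + 2.7919*m^4 + 27.9842*m^3 + 6.6372*m^2 - 2.181*m - 0.4081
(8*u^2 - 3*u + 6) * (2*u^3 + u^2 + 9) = 16*u^5 + 2*u^4 + 9*u^3 + 78*u^2 - 27*u + 54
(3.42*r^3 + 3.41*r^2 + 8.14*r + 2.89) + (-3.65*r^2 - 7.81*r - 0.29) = 3.42*r^3 - 0.24*r^2 + 0.330000000000001*r + 2.6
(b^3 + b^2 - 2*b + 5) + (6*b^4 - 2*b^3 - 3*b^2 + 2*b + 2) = 6*b^4 - b^3 - 2*b^2 + 7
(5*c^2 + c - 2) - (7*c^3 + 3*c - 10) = -7*c^3 + 5*c^2 - 2*c + 8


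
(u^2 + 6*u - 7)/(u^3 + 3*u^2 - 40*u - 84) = (u - 1)/(u^2 - 4*u - 12)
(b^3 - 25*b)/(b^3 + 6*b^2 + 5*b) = (b - 5)/(b + 1)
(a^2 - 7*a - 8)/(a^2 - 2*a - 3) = (a - 8)/(a - 3)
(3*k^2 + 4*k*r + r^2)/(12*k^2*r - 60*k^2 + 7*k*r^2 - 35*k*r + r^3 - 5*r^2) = (k + r)/(4*k*r - 20*k + r^2 - 5*r)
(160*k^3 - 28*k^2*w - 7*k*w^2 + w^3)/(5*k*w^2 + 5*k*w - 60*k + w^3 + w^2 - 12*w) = (32*k^2 - 12*k*w + w^2)/(w^2 + w - 12)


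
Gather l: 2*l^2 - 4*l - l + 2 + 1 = 2*l^2 - 5*l + 3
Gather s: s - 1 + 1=s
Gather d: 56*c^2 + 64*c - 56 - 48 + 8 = 56*c^2 + 64*c - 96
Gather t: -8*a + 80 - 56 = 24 - 8*a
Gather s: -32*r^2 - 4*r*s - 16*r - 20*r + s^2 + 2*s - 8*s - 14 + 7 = -32*r^2 - 36*r + s^2 + s*(-4*r - 6) - 7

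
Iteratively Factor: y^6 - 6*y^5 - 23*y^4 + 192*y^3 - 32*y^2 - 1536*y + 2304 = (y + 4)*(y^5 - 10*y^4 + 17*y^3 + 124*y^2 - 528*y + 576) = (y - 3)*(y + 4)*(y^4 - 7*y^3 - 4*y^2 + 112*y - 192) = (y - 4)*(y - 3)*(y + 4)*(y^3 - 3*y^2 - 16*y + 48) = (y - 4)^2*(y - 3)*(y + 4)*(y^2 + y - 12) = (y - 4)^2*(y - 3)^2*(y + 4)*(y + 4)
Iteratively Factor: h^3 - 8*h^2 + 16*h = (h - 4)*(h^2 - 4*h) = h*(h - 4)*(h - 4)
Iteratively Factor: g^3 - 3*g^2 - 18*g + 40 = (g - 2)*(g^2 - g - 20) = (g - 2)*(g + 4)*(g - 5)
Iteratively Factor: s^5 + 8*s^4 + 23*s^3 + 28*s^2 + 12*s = (s + 1)*(s^4 + 7*s^3 + 16*s^2 + 12*s) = (s + 1)*(s + 2)*(s^3 + 5*s^2 + 6*s) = s*(s + 1)*(s + 2)*(s^2 + 5*s + 6) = s*(s + 1)*(s + 2)^2*(s + 3)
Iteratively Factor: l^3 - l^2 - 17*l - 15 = (l - 5)*(l^2 + 4*l + 3) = (l - 5)*(l + 3)*(l + 1)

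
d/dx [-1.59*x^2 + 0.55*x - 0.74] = 0.55 - 3.18*x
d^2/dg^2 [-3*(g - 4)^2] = -6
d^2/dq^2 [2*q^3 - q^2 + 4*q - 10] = 12*q - 2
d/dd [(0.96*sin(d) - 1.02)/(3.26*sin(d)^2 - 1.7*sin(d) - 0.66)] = (-3.1296*sin(d)^2 + 6.6504*sin(d) - 2.3676)*cos(d)/(10.6276*sin(d)^4 - 11.084*sin(d)^3 - 1.4132*sin(d)^2 + 2.244*sin(d) + 0.4356)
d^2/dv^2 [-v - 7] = 0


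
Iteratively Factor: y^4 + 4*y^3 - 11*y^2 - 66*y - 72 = (y + 2)*(y^3 + 2*y^2 - 15*y - 36) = (y + 2)*(y + 3)*(y^2 - y - 12) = (y + 2)*(y + 3)^2*(y - 4)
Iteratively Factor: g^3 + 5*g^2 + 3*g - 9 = (g + 3)*(g^2 + 2*g - 3) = (g - 1)*(g + 3)*(g + 3)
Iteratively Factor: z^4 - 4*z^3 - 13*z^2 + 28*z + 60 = (z + 2)*(z^3 - 6*z^2 - z + 30) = (z - 5)*(z + 2)*(z^2 - z - 6) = (z - 5)*(z - 3)*(z + 2)*(z + 2)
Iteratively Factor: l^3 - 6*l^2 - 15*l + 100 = (l + 4)*(l^2 - 10*l + 25) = (l - 5)*(l + 4)*(l - 5)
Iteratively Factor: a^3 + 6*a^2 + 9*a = (a)*(a^2 + 6*a + 9) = a*(a + 3)*(a + 3)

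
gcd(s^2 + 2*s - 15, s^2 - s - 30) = s + 5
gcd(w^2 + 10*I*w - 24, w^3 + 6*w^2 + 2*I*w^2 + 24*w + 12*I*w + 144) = w + 6*I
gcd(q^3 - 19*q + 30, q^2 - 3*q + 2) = q - 2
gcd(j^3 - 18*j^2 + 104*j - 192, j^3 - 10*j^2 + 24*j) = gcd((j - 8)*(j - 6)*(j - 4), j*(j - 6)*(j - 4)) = j^2 - 10*j + 24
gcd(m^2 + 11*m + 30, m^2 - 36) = m + 6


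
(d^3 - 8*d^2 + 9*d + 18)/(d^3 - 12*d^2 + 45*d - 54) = (d + 1)/(d - 3)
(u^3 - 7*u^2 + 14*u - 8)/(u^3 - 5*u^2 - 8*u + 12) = (u^2 - 6*u + 8)/(u^2 - 4*u - 12)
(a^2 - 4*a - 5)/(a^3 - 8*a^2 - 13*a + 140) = (a + 1)/(a^2 - 3*a - 28)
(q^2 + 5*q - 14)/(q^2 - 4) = (q + 7)/(q + 2)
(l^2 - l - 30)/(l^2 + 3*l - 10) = (l - 6)/(l - 2)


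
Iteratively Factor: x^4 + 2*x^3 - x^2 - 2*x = (x + 2)*(x^3 - x) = (x - 1)*(x + 2)*(x^2 + x) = (x - 1)*(x + 1)*(x + 2)*(x)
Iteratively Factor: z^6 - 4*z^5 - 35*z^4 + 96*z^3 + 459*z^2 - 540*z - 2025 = (z + 3)*(z^5 - 7*z^4 - 14*z^3 + 138*z^2 + 45*z - 675) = (z - 5)*(z + 3)*(z^4 - 2*z^3 - 24*z^2 + 18*z + 135) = (z - 5)*(z + 3)^2*(z^3 - 5*z^2 - 9*z + 45) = (z - 5)^2*(z + 3)^2*(z^2 - 9) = (z - 5)^2*(z + 3)^3*(z - 3)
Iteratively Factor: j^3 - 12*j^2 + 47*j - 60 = (j - 5)*(j^2 - 7*j + 12) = (j - 5)*(j - 4)*(j - 3)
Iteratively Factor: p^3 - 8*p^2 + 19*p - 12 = (p - 4)*(p^2 - 4*p + 3) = (p - 4)*(p - 3)*(p - 1)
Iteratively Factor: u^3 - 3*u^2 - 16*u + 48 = (u - 4)*(u^2 + u - 12) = (u - 4)*(u - 3)*(u + 4)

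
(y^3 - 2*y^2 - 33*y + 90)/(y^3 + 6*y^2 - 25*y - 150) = (y - 3)/(y + 5)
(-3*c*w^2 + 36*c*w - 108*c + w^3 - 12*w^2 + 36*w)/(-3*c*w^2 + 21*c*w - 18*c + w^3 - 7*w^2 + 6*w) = (w - 6)/(w - 1)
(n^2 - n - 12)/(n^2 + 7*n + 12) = (n - 4)/(n + 4)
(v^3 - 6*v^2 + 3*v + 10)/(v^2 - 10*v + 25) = (v^2 - v - 2)/(v - 5)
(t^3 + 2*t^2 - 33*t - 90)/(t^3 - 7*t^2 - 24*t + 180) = (t + 3)/(t - 6)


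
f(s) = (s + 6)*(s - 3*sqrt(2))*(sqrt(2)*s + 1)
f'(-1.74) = -33.53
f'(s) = sqrt(2)*(s + 6)*(s - 3*sqrt(2)) + (s + 6)*(sqrt(2)*s + 1) + (s - 3*sqrt(2))*(sqrt(2)*s + 1)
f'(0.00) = -34.24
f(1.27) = -60.43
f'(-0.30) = -35.95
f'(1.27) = -18.55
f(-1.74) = 37.23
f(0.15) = -30.51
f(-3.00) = 70.46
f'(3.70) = 49.63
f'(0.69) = -27.41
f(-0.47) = -8.74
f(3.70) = -32.81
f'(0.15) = -33.10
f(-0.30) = -14.91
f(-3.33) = 75.00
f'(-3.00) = -16.97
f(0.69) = -46.96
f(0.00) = -25.46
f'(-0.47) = -36.58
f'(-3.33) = -10.41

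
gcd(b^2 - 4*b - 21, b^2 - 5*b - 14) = b - 7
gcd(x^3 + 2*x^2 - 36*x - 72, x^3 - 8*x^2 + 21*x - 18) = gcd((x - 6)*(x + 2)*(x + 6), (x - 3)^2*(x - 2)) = 1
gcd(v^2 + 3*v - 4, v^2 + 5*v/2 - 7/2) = v - 1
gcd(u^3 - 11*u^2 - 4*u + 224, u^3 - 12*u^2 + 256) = u^2 - 4*u - 32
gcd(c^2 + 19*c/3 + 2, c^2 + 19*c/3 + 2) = c^2 + 19*c/3 + 2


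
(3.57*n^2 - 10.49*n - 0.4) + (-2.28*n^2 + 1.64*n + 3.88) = 1.29*n^2 - 8.85*n + 3.48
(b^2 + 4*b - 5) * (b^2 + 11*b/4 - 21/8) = b^4 + 27*b^3/4 + 27*b^2/8 - 97*b/4 + 105/8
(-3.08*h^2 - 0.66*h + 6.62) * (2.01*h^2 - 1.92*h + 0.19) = -6.1908*h^4 + 4.587*h^3 + 13.9882*h^2 - 12.8358*h + 1.2578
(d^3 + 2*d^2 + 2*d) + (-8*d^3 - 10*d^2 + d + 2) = -7*d^3 - 8*d^2 + 3*d + 2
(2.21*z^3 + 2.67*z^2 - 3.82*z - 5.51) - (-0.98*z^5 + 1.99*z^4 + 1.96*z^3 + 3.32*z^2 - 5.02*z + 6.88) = 0.98*z^5 - 1.99*z^4 + 0.25*z^3 - 0.65*z^2 + 1.2*z - 12.39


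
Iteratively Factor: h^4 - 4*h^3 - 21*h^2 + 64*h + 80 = (h - 4)*(h^3 - 21*h - 20) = (h - 5)*(h - 4)*(h^2 + 5*h + 4) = (h - 5)*(h - 4)*(h + 1)*(h + 4)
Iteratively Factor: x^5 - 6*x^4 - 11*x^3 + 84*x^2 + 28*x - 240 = (x - 2)*(x^4 - 4*x^3 - 19*x^2 + 46*x + 120) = (x - 4)*(x - 2)*(x^3 - 19*x - 30) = (x - 4)*(x - 2)*(x + 2)*(x^2 - 2*x - 15) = (x - 5)*(x - 4)*(x - 2)*(x + 2)*(x + 3)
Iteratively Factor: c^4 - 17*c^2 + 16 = (c - 1)*(c^3 + c^2 - 16*c - 16) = (c - 1)*(c + 1)*(c^2 - 16) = (c - 1)*(c + 1)*(c + 4)*(c - 4)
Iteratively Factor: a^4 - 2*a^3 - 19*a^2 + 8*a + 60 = (a - 5)*(a^3 + 3*a^2 - 4*a - 12) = (a - 5)*(a + 3)*(a^2 - 4) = (a - 5)*(a - 2)*(a + 3)*(a + 2)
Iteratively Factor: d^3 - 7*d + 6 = (d + 3)*(d^2 - 3*d + 2) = (d - 1)*(d + 3)*(d - 2)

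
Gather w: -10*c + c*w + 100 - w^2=c*w - 10*c - w^2 + 100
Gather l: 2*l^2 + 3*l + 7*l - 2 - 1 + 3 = 2*l^2 + 10*l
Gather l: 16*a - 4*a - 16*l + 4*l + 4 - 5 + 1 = 12*a - 12*l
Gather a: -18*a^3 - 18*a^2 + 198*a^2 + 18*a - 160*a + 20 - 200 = -18*a^3 + 180*a^2 - 142*a - 180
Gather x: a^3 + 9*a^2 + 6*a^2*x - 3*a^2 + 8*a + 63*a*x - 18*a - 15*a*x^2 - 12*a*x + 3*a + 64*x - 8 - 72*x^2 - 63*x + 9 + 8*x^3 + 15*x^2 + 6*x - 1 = a^3 + 6*a^2 - 7*a + 8*x^3 + x^2*(-15*a - 57) + x*(6*a^2 + 51*a + 7)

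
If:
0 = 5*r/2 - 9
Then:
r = 18/5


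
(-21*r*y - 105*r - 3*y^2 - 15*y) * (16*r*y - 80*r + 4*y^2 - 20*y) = -336*r^2*y^2 + 8400*r^2 - 132*r*y^3 + 3300*r*y - 12*y^4 + 300*y^2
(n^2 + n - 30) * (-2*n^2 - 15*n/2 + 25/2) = -2*n^4 - 19*n^3/2 + 65*n^2 + 475*n/2 - 375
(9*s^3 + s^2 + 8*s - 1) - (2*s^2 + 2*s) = 9*s^3 - s^2 + 6*s - 1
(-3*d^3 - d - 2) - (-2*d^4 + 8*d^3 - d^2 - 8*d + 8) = 2*d^4 - 11*d^3 + d^2 + 7*d - 10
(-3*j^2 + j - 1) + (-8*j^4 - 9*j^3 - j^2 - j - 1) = -8*j^4 - 9*j^3 - 4*j^2 - 2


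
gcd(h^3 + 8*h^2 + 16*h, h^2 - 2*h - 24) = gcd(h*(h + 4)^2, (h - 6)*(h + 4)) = h + 4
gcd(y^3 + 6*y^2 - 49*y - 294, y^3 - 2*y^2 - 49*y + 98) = y^2 - 49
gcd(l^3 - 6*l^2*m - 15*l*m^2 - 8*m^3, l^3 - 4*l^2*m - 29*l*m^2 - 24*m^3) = l^2 - 7*l*m - 8*m^2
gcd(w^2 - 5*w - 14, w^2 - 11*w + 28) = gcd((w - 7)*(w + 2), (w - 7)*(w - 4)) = w - 7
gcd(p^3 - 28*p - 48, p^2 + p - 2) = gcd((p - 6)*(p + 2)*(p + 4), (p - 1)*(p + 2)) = p + 2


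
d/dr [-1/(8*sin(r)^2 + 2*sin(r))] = (8/tan(r) + cos(r)/sin(r)^2)/(2*(4*sin(r) + 1)^2)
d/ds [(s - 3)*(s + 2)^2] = (s + 2)*(3*s - 4)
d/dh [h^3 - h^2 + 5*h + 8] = 3*h^2 - 2*h + 5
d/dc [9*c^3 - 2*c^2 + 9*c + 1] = 27*c^2 - 4*c + 9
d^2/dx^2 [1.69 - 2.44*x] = 0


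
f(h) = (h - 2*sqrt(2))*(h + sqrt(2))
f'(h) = 2*h - sqrt(2)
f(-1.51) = 0.42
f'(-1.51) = -4.43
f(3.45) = 3.02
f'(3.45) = 5.49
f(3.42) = 2.86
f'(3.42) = 5.43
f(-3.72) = 15.10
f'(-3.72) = -8.85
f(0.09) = -4.12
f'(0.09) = -1.23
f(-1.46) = 0.20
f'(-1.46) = -4.33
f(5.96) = 23.09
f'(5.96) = 10.51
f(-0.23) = -3.62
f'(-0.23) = -1.87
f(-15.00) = 242.21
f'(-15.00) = -31.41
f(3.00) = 0.76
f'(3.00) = 4.59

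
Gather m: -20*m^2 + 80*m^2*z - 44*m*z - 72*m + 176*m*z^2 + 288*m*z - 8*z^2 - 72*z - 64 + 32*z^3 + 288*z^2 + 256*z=m^2*(80*z - 20) + m*(176*z^2 + 244*z - 72) + 32*z^3 + 280*z^2 + 184*z - 64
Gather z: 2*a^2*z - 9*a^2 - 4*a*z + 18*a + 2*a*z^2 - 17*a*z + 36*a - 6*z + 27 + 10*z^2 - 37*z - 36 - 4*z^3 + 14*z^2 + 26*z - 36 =-9*a^2 + 54*a - 4*z^3 + z^2*(2*a + 24) + z*(2*a^2 - 21*a - 17) - 45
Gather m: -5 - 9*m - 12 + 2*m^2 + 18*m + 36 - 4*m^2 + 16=-2*m^2 + 9*m + 35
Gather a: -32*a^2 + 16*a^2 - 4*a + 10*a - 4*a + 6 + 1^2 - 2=-16*a^2 + 2*a + 5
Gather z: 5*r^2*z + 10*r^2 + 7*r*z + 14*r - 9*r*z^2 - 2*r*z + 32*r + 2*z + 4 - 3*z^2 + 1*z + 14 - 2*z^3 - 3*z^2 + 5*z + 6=10*r^2 + 46*r - 2*z^3 + z^2*(-9*r - 6) + z*(5*r^2 + 5*r + 8) + 24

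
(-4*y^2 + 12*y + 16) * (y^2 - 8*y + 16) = -4*y^4 + 44*y^3 - 144*y^2 + 64*y + 256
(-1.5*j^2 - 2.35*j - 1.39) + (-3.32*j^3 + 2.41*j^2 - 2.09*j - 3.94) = -3.32*j^3 + 0.91*j^2 - 4.44*j - 5.33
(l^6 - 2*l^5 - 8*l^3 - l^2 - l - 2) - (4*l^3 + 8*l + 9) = l^6 - 2*l^5 - 12*l^3 - l^2 - 9*l - 11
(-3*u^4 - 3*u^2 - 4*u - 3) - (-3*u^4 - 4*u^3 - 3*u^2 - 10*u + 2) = 4*u^3 + 6*u - 5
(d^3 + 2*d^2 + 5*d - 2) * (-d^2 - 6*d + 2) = -d^5 - 8*d^4 - 15*d^3 - 24*d^2 + 22*d - 4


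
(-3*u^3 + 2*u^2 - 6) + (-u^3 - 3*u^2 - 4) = -4*u^3 - u^2 - 10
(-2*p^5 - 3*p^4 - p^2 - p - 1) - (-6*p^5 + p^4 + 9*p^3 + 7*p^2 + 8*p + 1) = 4*p^5 - 4*p^4 - 9*p^3 - 8*p^2 - 9*p - 2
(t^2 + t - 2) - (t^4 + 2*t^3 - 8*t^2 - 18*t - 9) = -t^4 - 2*t^3 + 9*t^2 + 19*t + 7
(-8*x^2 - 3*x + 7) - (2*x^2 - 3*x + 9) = -10*x^2 - 2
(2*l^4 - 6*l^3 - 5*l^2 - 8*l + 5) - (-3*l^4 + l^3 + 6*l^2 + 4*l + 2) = 5*l^4 - 7*l^3 - 11*l^2 - 12*l + 3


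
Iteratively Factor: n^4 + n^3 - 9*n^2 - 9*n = (n + 3)*(n^3 - 2*n^2 - 3*n) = (n + 1)*(n + 3)*(n^2 - 3*n) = (n - 3)*(n + 1)*(n + 3)*(n)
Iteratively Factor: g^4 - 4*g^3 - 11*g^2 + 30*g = (g - 5)*(g^3 + g^2 - 6*g) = (g - 5)*(g + 3)*(g^2 - 2*g) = (g - 5)*(g - 2)*(g + 3)*(g)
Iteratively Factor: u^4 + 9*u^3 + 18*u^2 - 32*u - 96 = (u + 3)*(u^3 + 6*u^2 - 32) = (u + 3)*(u + 4)*(u^2 + 2*u - 8) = (u - 2)*(u + 3)*(u + 4)*(u + 4)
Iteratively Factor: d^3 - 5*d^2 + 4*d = (d)*(d^2 - 5*d + 4) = d*(d - 4)*(d - 1)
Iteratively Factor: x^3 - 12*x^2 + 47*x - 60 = (x - 3)*(x^2 - 9*x + 20) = (x - 5)*(x - 3)*(x - 4)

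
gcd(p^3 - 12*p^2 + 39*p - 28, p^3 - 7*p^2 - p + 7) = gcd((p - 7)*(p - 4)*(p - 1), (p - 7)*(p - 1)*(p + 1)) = p^2 - 8*p + 7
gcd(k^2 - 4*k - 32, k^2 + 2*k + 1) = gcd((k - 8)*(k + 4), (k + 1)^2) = 1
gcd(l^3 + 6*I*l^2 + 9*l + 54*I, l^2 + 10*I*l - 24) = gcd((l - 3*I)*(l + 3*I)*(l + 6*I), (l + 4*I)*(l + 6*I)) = l + 6*I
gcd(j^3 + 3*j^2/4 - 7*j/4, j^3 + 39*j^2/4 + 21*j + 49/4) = j + 7/4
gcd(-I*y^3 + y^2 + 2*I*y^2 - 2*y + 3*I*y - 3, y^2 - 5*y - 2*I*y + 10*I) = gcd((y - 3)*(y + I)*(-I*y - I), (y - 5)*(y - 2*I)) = 1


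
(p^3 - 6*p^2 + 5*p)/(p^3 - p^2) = (p - 5)/p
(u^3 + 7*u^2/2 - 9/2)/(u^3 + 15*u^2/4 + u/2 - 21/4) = 2*(2*u + 3)/(4*u + 7)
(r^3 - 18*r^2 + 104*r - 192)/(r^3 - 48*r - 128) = (r^2 - 10*r + 24)/(r^2 + 8*r + 16)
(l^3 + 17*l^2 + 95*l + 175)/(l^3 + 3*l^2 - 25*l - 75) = (l^2 + 12*l + 35)/(l^2 - 2*l - 15)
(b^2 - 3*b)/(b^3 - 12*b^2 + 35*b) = (b - 3)/(b^2 - 12*b + 35)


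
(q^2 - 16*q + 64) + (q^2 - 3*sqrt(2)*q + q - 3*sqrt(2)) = 2*q^2 - 15*q - 3*sqrt(2)*q - 3*sqrt(2) + 64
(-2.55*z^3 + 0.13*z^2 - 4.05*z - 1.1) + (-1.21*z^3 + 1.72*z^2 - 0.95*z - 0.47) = -3.76*z^3 + 1.85*z^2 - 5.0*z - 1.57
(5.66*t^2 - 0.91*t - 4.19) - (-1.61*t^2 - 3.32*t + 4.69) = 7.27*t^2 + 2.41*t - 8.88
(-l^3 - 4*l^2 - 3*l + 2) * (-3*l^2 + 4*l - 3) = 3*l^5 + 8*l^4 - 4*l^3 - 6*l^2 + 17*l - 6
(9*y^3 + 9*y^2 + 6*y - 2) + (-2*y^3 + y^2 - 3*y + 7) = 7*y^3 + 10*y^2 + 3*y + 5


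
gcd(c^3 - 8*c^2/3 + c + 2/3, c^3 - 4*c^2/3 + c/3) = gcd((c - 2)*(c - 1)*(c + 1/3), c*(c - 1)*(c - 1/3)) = c - 1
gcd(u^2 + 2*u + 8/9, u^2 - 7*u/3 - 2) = u + 2/3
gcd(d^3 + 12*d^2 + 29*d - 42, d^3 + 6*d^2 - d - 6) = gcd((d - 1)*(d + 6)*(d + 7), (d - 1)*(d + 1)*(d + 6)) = d^2 + 5*d - 6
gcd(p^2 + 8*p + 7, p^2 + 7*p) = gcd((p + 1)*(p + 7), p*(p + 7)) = p + 7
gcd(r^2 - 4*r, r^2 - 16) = r - 4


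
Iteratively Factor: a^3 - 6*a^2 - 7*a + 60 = (a + 3)*(a^2 - 9*a + 20) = (a - 4)*(a + 3)*(a - 5)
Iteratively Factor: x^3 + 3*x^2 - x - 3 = (x - 1)*(x^2 + 4*x + 3) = (x - 1)*(x + 1)*(x + 3)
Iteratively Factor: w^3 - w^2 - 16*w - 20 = (w + 2)*(w^2 - 3*w - 10) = (w - 5)*(w + 2)*(w + 2)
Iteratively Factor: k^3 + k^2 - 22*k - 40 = (k + 2)*(k^2 - k - 20) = (k - 5)*(k + 2)*(k + 4)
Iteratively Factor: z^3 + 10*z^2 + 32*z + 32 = (z + 4)*(z^2 + 6*z + 8) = (z + 4)^2*(z + 2)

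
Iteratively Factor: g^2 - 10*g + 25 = (g - 5)*(g - 5)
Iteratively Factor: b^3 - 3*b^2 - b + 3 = (b - 3)*(b^2 - 1) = (b - 3)*(b - 1)*(b + 1)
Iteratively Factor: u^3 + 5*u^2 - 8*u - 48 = (u - 3)*(u^2 + 8*u + 16) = (u - 3)*(u + 4)*(u + 4)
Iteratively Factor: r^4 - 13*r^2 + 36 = (r + 2)*(r^3 - 2*r^2 - 9*r + 18) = (r + 2)*(r + 3)*(r^2 - 5*r + 6) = (r - 3)*(r + 2)*(r + 3)*(r - 2)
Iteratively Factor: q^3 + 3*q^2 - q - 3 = (q + 1)*(q^2 + 2*q - 3) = (q - 1)*(q + 1)*(q + 3)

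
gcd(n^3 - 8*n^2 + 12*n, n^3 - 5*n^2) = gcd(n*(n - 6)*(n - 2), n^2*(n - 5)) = n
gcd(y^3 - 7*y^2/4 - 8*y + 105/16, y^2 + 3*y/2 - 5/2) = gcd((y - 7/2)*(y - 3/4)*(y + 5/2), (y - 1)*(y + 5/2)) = y + 5/2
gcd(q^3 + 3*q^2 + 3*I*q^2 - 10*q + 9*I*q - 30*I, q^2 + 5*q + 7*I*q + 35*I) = q + 5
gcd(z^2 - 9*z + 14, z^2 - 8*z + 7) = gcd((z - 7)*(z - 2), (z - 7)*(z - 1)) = z - 7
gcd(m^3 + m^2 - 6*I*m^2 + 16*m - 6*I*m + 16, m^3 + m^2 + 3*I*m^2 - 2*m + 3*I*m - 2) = m^2 + m*(1 + 2*I) + 2*I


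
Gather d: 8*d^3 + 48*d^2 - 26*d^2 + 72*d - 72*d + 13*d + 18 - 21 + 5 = 8*d^3 + 22*d^2 + 13*d + 2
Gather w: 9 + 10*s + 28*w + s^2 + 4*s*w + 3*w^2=s^2 + 10*s + 3*w^2 + w*(4*s + 28) + 9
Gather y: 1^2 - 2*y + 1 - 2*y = 2 - 4*y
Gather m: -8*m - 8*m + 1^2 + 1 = 2 - 16*m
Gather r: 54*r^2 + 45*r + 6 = 54*r^2 + 45*r + 6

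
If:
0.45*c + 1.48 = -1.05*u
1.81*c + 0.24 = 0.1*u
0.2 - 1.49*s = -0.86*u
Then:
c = -0.21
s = -0.63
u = -1.32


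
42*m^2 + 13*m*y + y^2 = (6*m + y)*(7*m + y)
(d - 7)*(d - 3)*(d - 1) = d^3 - 11*d^2 + 31*d - 21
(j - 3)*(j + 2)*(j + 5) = j^3 + 4*j^2 - 11*j - 30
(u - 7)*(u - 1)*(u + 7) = u^3 - u^2 - 49*u + 49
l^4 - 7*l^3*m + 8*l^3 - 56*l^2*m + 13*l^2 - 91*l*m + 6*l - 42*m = (l + 1)^2*(l + 6)*(l - 7*m)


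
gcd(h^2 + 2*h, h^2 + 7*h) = h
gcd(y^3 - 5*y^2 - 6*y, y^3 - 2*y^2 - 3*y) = y^2 + y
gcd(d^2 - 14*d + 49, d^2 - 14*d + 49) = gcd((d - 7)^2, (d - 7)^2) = d^2 - 14*d + 49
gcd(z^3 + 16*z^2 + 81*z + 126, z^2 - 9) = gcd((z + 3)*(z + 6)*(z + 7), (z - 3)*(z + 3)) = z + 3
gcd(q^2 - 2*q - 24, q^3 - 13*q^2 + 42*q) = q - 6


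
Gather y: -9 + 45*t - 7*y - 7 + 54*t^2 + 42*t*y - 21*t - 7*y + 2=54*t^2 + 24*t + y*(42*t - 14) - 14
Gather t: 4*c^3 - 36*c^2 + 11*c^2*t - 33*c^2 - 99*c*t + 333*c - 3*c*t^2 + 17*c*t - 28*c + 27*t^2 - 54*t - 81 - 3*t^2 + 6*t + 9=4*c^3 - 69*c^2 + 305*c + t^2*(24 - 3*c) + t*(11*c^2 - 82*c - 48) - 72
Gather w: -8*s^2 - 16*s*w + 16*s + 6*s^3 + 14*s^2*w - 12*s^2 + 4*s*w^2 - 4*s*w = 6*s^3 - 20*s^2 + 4*s*w^2 + 16*s + w*(14*s^2 - 20*s)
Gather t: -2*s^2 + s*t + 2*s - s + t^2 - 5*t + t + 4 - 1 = -2*s^2 + s + t^2 + t*(s - 4) + 3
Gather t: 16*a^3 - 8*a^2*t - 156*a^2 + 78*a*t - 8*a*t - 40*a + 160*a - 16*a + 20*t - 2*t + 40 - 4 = 16*a^3 - 156*a^2 + 104*a + t*(-8*a^2 + 70*a + 18) + 36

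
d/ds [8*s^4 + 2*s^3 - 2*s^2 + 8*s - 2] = 32*s^3 + 6*s^2 - 4*s + 8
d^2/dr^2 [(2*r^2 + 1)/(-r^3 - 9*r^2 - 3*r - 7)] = 4*(-r^6 + 6*r^4 + 40*r^3 + 63*r^2 - 30*r - 22)/(r^9 + 27*r^8 + 252*r^7 + 912*r^6 + 1134*r^5 + 2070*r^4 + 1308*r^3 + 1512*r^2 + 441*r + 343)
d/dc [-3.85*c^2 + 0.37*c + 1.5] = 0.37 - 7.7*c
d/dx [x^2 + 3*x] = 2*x + 3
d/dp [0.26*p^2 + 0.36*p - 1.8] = 0.52*p + 0.36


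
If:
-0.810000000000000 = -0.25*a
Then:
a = 3.24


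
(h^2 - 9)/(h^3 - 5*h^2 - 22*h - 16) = (9 - h^2)/(-h^3 + 5*h^2 + 22*h + 16)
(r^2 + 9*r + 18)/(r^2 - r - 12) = (r + 6)/(r - 4)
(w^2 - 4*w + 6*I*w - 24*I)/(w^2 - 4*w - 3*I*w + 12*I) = (w + 6*I)/(w - 3*I)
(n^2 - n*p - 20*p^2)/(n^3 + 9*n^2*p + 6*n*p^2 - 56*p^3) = (-n + 5*p)/(-n^2 - 5*n*p + 14*p^2)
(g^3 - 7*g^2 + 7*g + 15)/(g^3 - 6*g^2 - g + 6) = (g^2 - 8*g + 15)/(g^2 - 7*g + 6)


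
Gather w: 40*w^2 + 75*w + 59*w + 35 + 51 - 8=40*w^2 + 134*w + 78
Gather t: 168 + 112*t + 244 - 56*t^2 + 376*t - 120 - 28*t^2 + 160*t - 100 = -84*t^2 + 648*t + 192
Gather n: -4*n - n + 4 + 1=5 - 5*n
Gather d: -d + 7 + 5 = 12 - d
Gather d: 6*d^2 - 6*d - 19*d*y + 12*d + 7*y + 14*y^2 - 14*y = 6*d^2 + d*(6 - 19*y) + 14*y^2 - 7*y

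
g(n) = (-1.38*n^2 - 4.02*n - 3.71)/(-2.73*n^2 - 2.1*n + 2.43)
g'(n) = (-2.76*n - 4.02)/(-2.73*n^2 - 2.1*n + 2.43) + (5.46*n + 2.1)*(-1.38*n^2 - 4.02*n - 3.71)/(-2.73*n^2 - 2.1*n + 2.43)^2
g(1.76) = 1.55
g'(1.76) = -0.95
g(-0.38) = -0.84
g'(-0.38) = -1.06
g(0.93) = 4.59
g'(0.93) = -13.98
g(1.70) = 1.61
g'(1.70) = -1.06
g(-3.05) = 0.26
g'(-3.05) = -0.04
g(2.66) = 1.08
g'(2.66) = -0.29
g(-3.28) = 0.27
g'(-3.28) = -0.04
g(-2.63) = 0.25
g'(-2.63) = -0.02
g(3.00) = 0.99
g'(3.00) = -0.21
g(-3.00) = 0.26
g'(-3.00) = -0.04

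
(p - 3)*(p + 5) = p^2 + 2*p - 15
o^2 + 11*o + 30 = (o + 5)*(o + 6)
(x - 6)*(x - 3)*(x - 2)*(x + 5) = x^4 - 6*x^3 - 19*x^2 + 144*x - 180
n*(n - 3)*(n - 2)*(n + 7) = n^4 + 2*n^3 - 29*n^2 + 42*n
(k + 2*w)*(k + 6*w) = k^2 + 8*k*w + 12*w^2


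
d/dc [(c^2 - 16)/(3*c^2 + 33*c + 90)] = (11*c^2 + 92*c + 176)/(3*(c^4 + 22*c^3 + 181*c^2 + 660*c + 900))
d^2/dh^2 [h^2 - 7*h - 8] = 2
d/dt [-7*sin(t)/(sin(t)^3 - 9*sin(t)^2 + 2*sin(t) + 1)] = 7*(2*sin(t)^3 - 9*sin(t)^2 - 1)*cos(t)/(sin(t)^3 - 9*sin(t)^2 + 2*sin(t) + 1)^2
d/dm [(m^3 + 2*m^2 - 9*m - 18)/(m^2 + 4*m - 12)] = (m^4 + 8*m^3 - 19*m^2 - 12*m + 180)/(m^4 + 8*m^3 - 8*m^2 - 96*m + 144)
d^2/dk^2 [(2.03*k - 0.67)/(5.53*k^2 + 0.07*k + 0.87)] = ((7.126 - 67.3554*k)*(5.53*k^2 + 0.07*k + 0.87) + (2.03*k - 0.67)*(11.06*k + 0.07)*(22.12*k + 0.14))/(5.53*k^2 + 0.07*k + 0.87)^3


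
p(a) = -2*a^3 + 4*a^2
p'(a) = -6*a^2 + 8*a = 2*a*(4 - 3*a)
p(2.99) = -17.70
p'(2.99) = -29.72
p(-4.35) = 240.32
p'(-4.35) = -148.34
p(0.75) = 1.41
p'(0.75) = 2.62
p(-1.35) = 12.21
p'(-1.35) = -21.74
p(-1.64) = 19.58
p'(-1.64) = -29.26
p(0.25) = 0.22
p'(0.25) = 1.62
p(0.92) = 1.83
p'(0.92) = 2.28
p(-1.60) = 18.43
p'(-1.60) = -28.16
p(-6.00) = 576.00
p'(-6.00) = -264.00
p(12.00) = -2880.00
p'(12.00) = -768.00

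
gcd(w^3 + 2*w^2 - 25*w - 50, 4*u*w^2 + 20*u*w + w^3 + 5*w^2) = w + 5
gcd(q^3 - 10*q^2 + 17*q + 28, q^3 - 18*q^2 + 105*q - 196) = q^2 - 11*q + 28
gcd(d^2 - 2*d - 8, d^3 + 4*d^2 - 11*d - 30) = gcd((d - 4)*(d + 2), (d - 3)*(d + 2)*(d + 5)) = d + 2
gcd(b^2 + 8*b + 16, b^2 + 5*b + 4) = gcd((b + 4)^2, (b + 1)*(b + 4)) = b + 4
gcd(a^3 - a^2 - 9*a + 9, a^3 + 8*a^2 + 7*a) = 1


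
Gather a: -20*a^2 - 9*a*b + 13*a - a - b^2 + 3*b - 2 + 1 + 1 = -20*a^2 + a*(12 - 9*b) - b^2 + 3*b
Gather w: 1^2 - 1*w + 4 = 5 - w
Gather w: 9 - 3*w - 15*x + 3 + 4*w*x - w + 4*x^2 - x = w*(4*x - 4) + 4*x^2 - 16*x + 12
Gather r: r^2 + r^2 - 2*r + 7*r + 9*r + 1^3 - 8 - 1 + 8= 2*r^2 + 14*r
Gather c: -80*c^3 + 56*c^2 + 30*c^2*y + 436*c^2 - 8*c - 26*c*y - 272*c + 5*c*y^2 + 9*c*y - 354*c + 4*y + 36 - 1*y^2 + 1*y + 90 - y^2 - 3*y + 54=-80*c^3 + c^2*(30*y + 492) + c*(5*y^2 - 17*y - 634) - 2*y^2 + 2*y + 180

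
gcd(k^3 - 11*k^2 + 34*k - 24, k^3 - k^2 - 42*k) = 1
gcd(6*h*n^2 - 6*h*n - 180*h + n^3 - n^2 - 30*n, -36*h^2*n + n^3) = 6*h + n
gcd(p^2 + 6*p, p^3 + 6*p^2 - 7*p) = p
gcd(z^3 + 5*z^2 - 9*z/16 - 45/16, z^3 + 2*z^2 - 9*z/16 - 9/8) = z^2 - 9/16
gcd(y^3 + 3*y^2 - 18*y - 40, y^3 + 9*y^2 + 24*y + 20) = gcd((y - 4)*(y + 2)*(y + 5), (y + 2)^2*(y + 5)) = y^2 + 7*y + 10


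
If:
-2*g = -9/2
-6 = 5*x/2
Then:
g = 9/4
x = -12/5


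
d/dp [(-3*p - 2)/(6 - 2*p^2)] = (3*p^2 - 2*p*(3*p + 2) - 9)/(2*(p^2 - 3)^2)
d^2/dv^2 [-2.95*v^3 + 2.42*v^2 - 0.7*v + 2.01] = 4.84 - 17.7*v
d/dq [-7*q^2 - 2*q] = -14*q - 2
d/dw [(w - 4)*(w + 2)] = 2*w - 2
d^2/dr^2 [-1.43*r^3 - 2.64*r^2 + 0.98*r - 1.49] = -8.58*r - 5.28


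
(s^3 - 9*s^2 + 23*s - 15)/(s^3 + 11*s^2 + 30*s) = (s^3 - 9*s^2 + 23*s - 15)/(s*(s^2 + 11*s + 30))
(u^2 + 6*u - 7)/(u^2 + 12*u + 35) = (u - 1)/(u + 5)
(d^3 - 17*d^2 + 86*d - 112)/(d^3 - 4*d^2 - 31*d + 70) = (d - 8)/(d + 5)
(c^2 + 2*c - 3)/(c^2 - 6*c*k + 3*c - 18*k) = (c - 1)/(c - 6*k)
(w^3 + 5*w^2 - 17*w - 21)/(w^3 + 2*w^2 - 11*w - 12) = (w + 7)/(w + 4)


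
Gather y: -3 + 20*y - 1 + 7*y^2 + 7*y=7*y^2 + 27*y - 4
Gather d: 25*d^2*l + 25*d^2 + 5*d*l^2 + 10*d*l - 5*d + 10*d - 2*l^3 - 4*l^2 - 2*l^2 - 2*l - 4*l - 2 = d^2*(25*l + 25) + d*(5*l^2 + 10*l + 5) - 2*l^3 - 6*l^2 - 6*l - 2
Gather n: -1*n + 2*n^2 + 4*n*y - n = 2*n^2 + n*(4*y - 2)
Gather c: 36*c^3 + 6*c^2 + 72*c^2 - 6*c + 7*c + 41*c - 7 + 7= 36*c^3 + 78*c^2 + 42*c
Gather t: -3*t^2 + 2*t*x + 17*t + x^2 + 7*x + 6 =-3*t^2 + t*(2*x + 17) + x^2 + 7*x + 6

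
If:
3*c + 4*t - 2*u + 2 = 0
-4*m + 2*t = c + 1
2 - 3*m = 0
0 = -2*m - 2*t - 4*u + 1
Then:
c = -68/33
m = 2/3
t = 53/66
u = -16/33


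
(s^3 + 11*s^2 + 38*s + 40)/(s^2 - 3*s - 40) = (s^2 + 6*s + 8)/(s - 8)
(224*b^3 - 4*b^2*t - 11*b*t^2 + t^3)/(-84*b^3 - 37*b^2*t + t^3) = (-8*b + t)/(3*b + t)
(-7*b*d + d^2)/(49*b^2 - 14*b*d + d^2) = -d/(7*b - d)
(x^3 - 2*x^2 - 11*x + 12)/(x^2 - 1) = (x^2 - x - 12)/(x + 1)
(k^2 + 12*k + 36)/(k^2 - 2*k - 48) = (k + 6)/(k - 8)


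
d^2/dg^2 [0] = 0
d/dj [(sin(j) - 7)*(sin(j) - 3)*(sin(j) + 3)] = (3*sin(j)^2 - 14*sin(j) - 9)*cos(j)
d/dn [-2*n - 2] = -2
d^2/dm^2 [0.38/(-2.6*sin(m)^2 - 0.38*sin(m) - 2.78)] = (10.2752*sin(m)^4 + 1.12632*sin(m)^3 - 26.344488*sin(m)^2 - 2.654072*sin(m) + 5.383536)/(2.6*sin(m)^2 + 0.38*sin(m) + 2.78)^3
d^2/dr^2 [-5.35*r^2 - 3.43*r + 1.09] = -10.7000000000000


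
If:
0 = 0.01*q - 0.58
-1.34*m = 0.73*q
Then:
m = -31.60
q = 58.00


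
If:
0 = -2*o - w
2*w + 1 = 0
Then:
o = 1/4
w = -1/2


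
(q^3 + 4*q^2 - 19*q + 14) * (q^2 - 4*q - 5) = q^5 - 40*q^3 + 70*q^2 + 39*q - 70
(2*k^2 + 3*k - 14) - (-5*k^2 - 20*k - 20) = 7*k^2 + 23*k + 6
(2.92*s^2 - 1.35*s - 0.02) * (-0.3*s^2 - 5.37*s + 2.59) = -0.876*s^4 - 15.2754*s^3 + 14.8183*s^2 - 3.3891*s - 0.0518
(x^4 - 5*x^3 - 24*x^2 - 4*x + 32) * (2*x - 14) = 2*x^5 - 24*x^4 + 22*x^3 + 328*x^2 + 120*x - 448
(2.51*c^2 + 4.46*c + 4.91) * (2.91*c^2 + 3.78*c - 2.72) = 7.3041*c^4 + 22.4664*c^3 + 24.3197*c^2 + 6.4286*c - 13.3552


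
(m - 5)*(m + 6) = m^2 + m - 30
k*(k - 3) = k^2 - 3*k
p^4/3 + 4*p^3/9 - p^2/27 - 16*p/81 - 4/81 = (p/3 + 1/3)*(p - 2/3)*(p + 1/3)*(p + 2/3)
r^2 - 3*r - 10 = (r - 5)*(r + 2)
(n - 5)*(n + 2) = n^2 - 3*n - 10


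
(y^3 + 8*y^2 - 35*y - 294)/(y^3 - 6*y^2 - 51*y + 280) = (y^2 + y - 42)/(y^2 - 13*y + 40)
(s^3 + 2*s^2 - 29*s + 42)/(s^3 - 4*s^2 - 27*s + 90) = (s^2 + 5*s - 14)/(s^2 - s - 30)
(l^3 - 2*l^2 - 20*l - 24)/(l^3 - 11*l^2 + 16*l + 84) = (l + 2)/(l - 7)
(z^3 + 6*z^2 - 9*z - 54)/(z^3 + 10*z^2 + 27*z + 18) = (z - 3)/(z + 1)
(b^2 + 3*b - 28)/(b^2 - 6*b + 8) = (b + 7)/(b - 2)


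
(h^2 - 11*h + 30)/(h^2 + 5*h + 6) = (h^2 - 11*h + 30)/(h^2 + 5*h + 6)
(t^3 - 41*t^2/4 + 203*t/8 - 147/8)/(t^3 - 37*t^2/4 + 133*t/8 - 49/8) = (2*t - 3)/(2*t - 1)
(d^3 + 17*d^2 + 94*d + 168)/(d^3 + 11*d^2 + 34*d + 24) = (d + 7)/(d + 1)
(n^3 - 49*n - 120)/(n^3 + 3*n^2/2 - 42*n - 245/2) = 2*(n^2 - 5*n - 24)/(2*n^2 - 7*n - 49)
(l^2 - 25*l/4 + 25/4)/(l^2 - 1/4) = (4*l^2 - 25*l + 25)/(4*l^2 - 1)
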